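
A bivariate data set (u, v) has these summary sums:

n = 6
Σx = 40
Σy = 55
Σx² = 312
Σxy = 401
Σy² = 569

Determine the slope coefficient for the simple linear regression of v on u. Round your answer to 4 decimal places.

0.7574

Sxx = Σx² − (Σx)²/n = 312 − 266.666667 = 45.333333
Sxy = Σxy − (Σx)(Σy)/n = 401 − 366.666667 = 34.333333
b = Sxy/Sxx = 34.333333/45.333333 = 0.757353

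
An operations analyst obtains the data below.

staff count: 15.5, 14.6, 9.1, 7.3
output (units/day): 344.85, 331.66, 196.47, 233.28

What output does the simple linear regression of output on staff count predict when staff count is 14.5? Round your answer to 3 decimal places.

324.609

n = 4, Σx = 46.5, Σy = 1106.26, Σxy = 13678.232, Σx² = 589.51
Sxx = Σx² − (Σx)²/n = 589.51 − 540.5625 = 48.9475
Sxy = Σxy − (Σx)(Σy)/n = 13678.232 − 12860.2725 = 817.9595
b = Sxy/Sxx = 817.9595/48.9475 = 16.710956
a = ȳ − b·x̄ = 276.565 − 16.710956·11.625 = 82.300141
ŷ(14.5) = a + b·14.5 = 82.300141 + 16.710956·14.5 = 324.608997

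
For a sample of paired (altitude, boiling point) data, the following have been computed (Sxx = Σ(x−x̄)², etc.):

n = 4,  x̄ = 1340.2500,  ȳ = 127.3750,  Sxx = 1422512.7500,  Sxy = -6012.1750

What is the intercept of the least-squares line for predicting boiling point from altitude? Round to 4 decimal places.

b = Sxy/Sxx = -6012.175/1422512.75 = -0.004226
a = ȳ − b·x̄ = 127.375 − (-0.004226)·1340.25 = 133.039496

133.0395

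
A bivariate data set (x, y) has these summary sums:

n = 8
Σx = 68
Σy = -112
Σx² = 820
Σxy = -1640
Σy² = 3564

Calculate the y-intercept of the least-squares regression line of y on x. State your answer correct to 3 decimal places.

10.165

Sxx = Σx² − (Σx)²/n = 820 − 578 = 242
Sxy = Σxy − (Σx)(Σy)/n = -1640 − (-952) = -688
b = Sxy/Sxx = -688/242 = -2.842975
a = ȳ − b·x̄ = -14 − (-2.842975)·8.5 = 10.165289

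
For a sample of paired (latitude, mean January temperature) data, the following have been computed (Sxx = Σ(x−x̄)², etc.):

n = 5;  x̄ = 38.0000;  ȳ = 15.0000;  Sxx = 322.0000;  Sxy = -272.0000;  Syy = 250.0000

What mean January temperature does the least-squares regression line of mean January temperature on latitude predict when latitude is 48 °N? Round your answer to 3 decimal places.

6.553

b = Sxy/Sxx = -272/322 = -0.844720
a = ȳ − b·x̄ = 15 − (-0.844720)·38 = 47.099379
ŷ(48) = a + b·48 = 47.099379 + (-0.844720)·48 = 6.552795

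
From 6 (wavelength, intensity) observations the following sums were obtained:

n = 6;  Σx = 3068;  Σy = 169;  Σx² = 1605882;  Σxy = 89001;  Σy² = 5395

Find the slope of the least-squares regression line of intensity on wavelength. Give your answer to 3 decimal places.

0.070

Sxx = Σx² − (Σx)²/n = 1605882 − 1568770.666667 = 37111.333333
Sxy = Σxy − (Σx)(Σy)/n = 89001 − 86415.333333 = 2585.666667
b = Sxy/Sxx = 2585.666667/37111.333333 = 0.069673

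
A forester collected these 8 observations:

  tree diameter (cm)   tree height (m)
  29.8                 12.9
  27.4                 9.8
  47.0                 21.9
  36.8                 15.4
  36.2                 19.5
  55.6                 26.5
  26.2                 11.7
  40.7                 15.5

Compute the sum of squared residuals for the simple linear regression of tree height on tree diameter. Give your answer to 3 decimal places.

24.893

n = 8, Σx = 299.7, Σy = 133.2, Σxy = 5365.65, Σx² = 11946.77, Σy² = 2438.86
Sxx = Σx² − (Σx)²/n = 11946.77 − 11227.51125 = 719.25875
Sxy = Σxy − (Σx)(Σy)/n = 5365.65 − 4990.005 = 375.645
Syy = Σy² − (Σy)²/n = 2438.86 − 2217.78 = 221.08
b = Sxy/Sxx = 375.645/719.25875 = 0.522267
SSE = Syy − b·Sxy = 221.08 − 0.522267·375.645 = 24.893070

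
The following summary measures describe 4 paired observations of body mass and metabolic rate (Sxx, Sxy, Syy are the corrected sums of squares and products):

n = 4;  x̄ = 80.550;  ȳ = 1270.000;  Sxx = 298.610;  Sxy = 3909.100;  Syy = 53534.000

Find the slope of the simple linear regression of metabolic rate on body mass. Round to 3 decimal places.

b = Sxy/Sxx = 3909.1/298.61 = 13.090988

13.091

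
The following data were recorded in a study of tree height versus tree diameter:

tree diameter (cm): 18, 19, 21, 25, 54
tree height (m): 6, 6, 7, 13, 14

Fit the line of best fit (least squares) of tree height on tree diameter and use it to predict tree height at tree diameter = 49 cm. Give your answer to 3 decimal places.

n = 5, Σx = 137, Σy = 46, Σxy = 1450, Σx² = 4667
Sxx = Σx² − (Σx)²/n = 4667 − 3753.8 = 913.2
Sxy = Σxy − (Σx)(Σy)/n = 1450 − 1260.4 = 189.6
b = Sxy/Sxx = 189.6/913.2 = 0.207622
a = ȳ − b·x̄ = 9.2 − 0.207622·27.4 = 3.511170
ŷ(49) = a + b·49 = 3.511170 + 0.207622·49 = 13.684625

13.685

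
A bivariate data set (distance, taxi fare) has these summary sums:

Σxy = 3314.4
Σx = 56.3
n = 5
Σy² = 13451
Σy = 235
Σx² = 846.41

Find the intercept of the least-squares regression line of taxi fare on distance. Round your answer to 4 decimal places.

11.5833

Sxx = Σx² − (Σx)²/n = 846.41 − 633.938 = 212.472
Sxy = Σxy − (Σx)(Σy)/n = 3314.4 − 2646.1 = 668.3
b = Sxy/Sxx = 668.3/212.472 = 3.145356
a = ȳ − b·x̄ = 47 − 3.145356·11.26 = 11.583296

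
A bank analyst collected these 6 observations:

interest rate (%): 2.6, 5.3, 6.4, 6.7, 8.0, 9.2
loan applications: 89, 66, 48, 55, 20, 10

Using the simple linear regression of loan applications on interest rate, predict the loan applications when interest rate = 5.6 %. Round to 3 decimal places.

57.526

n = 6, Σx = 38.2, Σy = 288, Σxy = 1508.9, Σx² = 269.34
Sxx = Σx² − (Σx)²/n = 269.34 − 243.206667 = 26.133333
Sxy = Σxy − (Σx)(Σy)/n = 1508.9 − 1833.6 = -324.7
b = Sxy/Sxx = -324.7/26.133333 = -12.424745
a = ȳ − b·x̄ = 48 − (-12.424745)·6.366667 = 127.104209
ŷ(5.6) = a + b·5.6 = 127.104209 + (-12.424745)·5.6 = 57.525638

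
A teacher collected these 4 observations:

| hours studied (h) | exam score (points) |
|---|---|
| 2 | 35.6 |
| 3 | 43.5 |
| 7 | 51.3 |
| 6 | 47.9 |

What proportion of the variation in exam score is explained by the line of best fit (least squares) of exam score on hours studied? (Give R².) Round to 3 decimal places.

0.896

n = 4, Σx = 18, Σy = 178.3, Σxy = 848.2, Σx² = 98, Σy² = 8085.71
Sxx = Σx² − (Σx)²/n = 98 − 81 = 17
Sxy = Σxy − (Σx)(Σy)/n = 848.2 − 802.35 = 45.85
Syy = Σy² − (Σy)²/n = 8085.71 − 7947.7225 = 137.9875
R² = Sxy²/(Sxx·Syy) = (45.85)²/(17·137.9875) = 0.896169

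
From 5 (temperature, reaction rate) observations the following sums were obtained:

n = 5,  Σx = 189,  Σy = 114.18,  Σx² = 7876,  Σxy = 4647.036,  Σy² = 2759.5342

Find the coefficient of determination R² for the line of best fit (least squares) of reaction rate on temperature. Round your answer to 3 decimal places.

Sxx = Σx² − (Σx)²/n = 7876 − 7144.2 = 731.8
Sxy = Σxy − (Σx)(Σy)/n = 4647.036 − 4316.004 = 331.032
Syy = Σy² − (Σy)²/n = 2759.5342 − 2607.41448 = 152.11972
R² = Sxy²/(Sxx·Syy) = (331.032)²/(731.8·152.11972) = 0.984378

0.984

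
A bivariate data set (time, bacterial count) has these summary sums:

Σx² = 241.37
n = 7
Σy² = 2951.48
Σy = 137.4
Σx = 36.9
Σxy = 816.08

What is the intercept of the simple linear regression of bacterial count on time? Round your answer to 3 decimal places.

9.302

Sxx = Σx² − (Σx)²/n = 241.37 − 194.515714 = 46.854286
Sxy = Σxy − (Σx)(Σy)/n = 816.08 − 724.294286 = 91.785714
b = Sxy/Sxx = 91.785714/46.854286 = 1.958961
a = ȳ − b·x̄ = 19.628571 − 1.958961·5.271429 = 9.302049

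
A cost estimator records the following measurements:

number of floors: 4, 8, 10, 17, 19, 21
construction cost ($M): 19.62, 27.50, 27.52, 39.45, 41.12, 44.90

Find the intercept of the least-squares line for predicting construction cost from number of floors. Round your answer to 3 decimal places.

14.316

n = 6, Σx = 79, Σy = 200.11, Σxy = 2968.51, Σx² = 1271
Sxx = Σx² − (Σx)²/n = 1271 − 1040.166667 = 230.833333
Sxy = Σxy − (Σx)(Σy)/n = 2968.51 − 2634.781667 = 333.728333
b = Sxy/Sxx = 333.728333/230.833333 = 1.445755
a = ȳ − b·x̄ = 33.351667 − 1.445755·13.166667 = 14.315899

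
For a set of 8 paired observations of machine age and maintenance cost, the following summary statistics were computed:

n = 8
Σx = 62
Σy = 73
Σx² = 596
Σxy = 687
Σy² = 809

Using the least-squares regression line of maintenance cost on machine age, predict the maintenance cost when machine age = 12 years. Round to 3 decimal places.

13.587

Sxx = Σx² − (Σx)²/n = 596 − 480.5 = 115.5
Sxy = Σxy − (Σx)(Σy)/n = 687 − 565.75 = 121.25
b = Sxy/Sxx = 121.25/115.5 = 1.049784
a = ȳ − b·x̄ = 9.125 − 1.049784·7.75 = 0.989177
ŷ(12) = a + b·12 = 0.989177 + 1.049784·12 = 13.586580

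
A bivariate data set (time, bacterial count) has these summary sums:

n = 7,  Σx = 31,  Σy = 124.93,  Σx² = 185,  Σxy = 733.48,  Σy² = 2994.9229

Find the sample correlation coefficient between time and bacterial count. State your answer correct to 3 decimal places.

Sxx = Σx² − (Σx)²/n = 185 − 137.285714 = 47.714286
Sxy = Σxy − (Σx)(Σy)/n = 733.48 − 553.261429 = 180.218571
Syy = Σy² − (Σy)²/n = 2994.9229 − 2229.643557 = 765.279343
r = Sxy/√(Sxx·Syy) = 180.218571/√(36514.757216) = 180.218571/191.088349 = 0.943116

0.943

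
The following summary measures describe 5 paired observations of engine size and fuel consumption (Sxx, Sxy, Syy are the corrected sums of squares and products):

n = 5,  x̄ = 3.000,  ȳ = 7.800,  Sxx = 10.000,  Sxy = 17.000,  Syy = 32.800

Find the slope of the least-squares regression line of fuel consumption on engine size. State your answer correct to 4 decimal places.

b = Sxy/Sxx = 17/10 = 1.7

1.7000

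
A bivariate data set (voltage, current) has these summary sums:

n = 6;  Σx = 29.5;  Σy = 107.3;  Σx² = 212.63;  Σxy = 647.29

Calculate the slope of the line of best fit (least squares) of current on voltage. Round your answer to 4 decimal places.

Sxx = Σx² − (Σx)²/n = 212.63 − 145.041667 = 67.588333
Sxy = Σxy − (Σx)(Σy)/n = 647.29 − 527.558333 = 119.731667
b = Sxy/Sxx = 119.731667/67.588333 = 1.771484

1.7715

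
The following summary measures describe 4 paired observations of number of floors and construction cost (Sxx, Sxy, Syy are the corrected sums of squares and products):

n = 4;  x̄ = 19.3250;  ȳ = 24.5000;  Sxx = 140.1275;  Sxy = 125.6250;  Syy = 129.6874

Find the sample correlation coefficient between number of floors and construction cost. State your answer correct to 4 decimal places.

0.9319

r = Sxy/√(Sxx·Syy) = 125.625/√(18172.771143) = 125.625/134.806421 = 0.931892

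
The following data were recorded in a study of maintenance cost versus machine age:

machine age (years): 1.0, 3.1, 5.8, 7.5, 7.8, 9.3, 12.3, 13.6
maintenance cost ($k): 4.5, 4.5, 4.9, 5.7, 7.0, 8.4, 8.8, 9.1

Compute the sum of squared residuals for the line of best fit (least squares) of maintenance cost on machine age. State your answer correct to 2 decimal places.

3.43

n = 8, Σx = 60.4, Σy = 52.9, Σxy = 454.34, Σx² = 584.08, Σy² = 376.81
Sxx = Σx² − (Σx)²/n = 584.08 − 456.02 = 128.06
Sxy = Σxy − (Σx)(Σy)/n = 454.34 − 399.395 = 54.945
Syy = Σy² − (Σy)²/n = 376.81 − 349.80125 = 27.00875
b = Sxy/Sxx = 54.945/128.06 = 0.429057
SSE = Syy − b·Sxy = 27.00875 − 0.429057·54.945 = 3.434230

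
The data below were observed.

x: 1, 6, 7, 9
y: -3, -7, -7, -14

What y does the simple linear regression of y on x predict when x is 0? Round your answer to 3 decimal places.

-0.842

n = 4, Σx = 23, Σy = -31, Σxy = -220, Σx² = 167
Sxx = Σx² − (Σx)²/n = 167 − 132.25 = 34.75
Sxy = Σxy − (Σx)(Σy)/n = -220 − (-178.25) = -41.75
b = Sxy/Sxx = -41.75/34.75 = -1.201439
a = ȳ − b·x̄ = -7.75 − (-1.201439)·5.75 = -0.841727
ŷ(0) = a + b·0 = -0.841727 + (-1.201439)·0 = -0.841727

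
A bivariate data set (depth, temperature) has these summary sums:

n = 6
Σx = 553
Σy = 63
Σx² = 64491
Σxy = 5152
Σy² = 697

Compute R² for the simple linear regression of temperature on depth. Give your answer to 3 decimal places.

0.892

Sxx = Σx² − (Σx)²/n = 64491 − 50968.166667 = 13522.833333
Sxy = Σxy − (Σx)(Σy)/n = 5152 − 5806.5 = -654.5
Syy = Σy² − (Σy)²/n = 697 − 661.5 = 35.5
R² = Sxy²/(Sxx·Syy) = (-654.5)²/(13522.833333·35.5) = 0.892325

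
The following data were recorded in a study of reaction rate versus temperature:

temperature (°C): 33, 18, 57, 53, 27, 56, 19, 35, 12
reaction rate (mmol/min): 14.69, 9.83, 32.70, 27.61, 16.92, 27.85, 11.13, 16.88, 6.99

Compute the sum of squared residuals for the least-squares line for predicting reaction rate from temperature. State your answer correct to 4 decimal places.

n = 9, Σx = 310, Σy = 164.6, Σxy = 6891.53, Σx² = 13066, Σy² = 3663.6074
Sxx = Σx² − (Σx)²/n = 13066 − 10677.777778 = 2388.222222
Sxy = Σxy − (Σx)(Σy)/n = 6891.53 − 5669.555556 = 1221.974444
Syy = Σy² − (Σy)²/n = 3663.6074 − 3010.351111 = 653.256289
b = Sxy/Sxx = 1221.974444/2388.222222 = 0.511667
SSE = Syy − b·Sxy = 653.256289 − 0.511667·1221.974444 = 28.012319

28.0123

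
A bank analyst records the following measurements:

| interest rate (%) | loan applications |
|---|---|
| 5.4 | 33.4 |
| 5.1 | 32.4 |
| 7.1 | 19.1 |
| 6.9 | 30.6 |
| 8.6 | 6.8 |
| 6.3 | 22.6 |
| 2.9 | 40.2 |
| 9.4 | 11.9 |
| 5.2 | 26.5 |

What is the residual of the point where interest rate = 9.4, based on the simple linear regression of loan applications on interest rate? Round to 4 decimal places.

n = 9, Σx = 56.9, Σy = 223.5, Σxy = 1259.45, Σx² = 390.65
Sxx = Σx² − (Σx)²/n = 390.65 − 359.734444 = 30.915556
Sxy = Σxy − (Σx)(Σy)/n = 1259.45 − 1413.016667 = -153.566667
b = Sxy/Sxx = -153.566667/30.915556 = -4.967294
a = ȳ − b·x̄ = 24.833333 − (-4.967294)·6.322222 = 56.237673
ŷ(9.4) = 56.237673 + (-4.967294)·9.4 = 9.545105
residual = y − ŷ = 11.9 − 9.545105 = 2.354895

2.3549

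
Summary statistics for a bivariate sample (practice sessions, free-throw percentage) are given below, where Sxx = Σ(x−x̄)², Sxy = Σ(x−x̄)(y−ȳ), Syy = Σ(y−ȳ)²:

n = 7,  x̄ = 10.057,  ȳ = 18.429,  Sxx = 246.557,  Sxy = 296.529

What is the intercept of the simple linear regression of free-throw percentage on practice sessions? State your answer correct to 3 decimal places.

b = Sxy/Sxx = 296.529/246.557 = 1.202679
a = ȳ − b·x̄ = 18.429 − 1.202679·10.057 = 6.333654

6.334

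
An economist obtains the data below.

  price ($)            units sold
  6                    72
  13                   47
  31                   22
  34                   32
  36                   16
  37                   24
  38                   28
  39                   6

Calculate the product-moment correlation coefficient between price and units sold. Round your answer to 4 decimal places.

n = 8, Σx = 234, Σy = 247, Σxy = 5575, Σx² = 7952, Σy² = 10553
Sxx = Σx² − (Σx)²/n = 7952 − 6844.5 = 1107.5
Sxy = Σxy − (Σx)(Σy)/n = 5575 − 7224.75 = -1649.75
Syy = Σy² − (Σy)²/n = 10553 − 7626.125 = 2926.875
r = Sxy/√(Sxx·Syy) = -1649.75/√(3241514.0625) = -1649.75/1800.420524 = -0.916314

-0.9163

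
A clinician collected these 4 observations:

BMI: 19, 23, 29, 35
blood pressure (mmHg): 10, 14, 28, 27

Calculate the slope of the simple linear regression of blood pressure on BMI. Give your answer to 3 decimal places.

1.194

n = 4, Σx = 106, Σy = 79, Σxy = 2269, Σx² = 2956
Sxx = Σx² − (Σx)²/n = 2956 − 2809 = 147
Sxy = Σxy − (Σx)(Σy)/n = 2269 − 2093.5 = 175.5
b = Sxy/Sxx = 175.5/147 = 1.193878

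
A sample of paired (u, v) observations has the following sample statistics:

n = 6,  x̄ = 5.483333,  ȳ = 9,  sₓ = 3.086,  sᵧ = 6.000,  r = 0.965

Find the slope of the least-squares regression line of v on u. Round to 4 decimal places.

1.8762

b = r · sᵧ/sₓ = 0.965 · 6/3.086 = 1.876215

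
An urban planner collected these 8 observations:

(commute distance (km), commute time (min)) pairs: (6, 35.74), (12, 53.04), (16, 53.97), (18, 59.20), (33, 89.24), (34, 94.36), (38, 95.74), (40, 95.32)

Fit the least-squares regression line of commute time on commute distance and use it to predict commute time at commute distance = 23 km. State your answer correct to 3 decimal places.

69.112

n = 8, Σx = 197, Σy = 576.61, Σxy = 16384.12, Σx² = 6049
Sxx = Σx² − (Σx)²/n = 6049 − 4851.125 = 1197.875
Sxy = Σxy − (Σx)(Σy)/n = 16384.12 − 14199.02125 = 2185.09875
b = Sxy/Sxx = 2185.09875/1197.875 = 1.824146
a = ȳ − b·x̄ = 72.07625 − 1.824146·24.625 = 27.156658
ŷ(23) = a + b·23 = 27.156658 + 1.824146·23 = 69.112013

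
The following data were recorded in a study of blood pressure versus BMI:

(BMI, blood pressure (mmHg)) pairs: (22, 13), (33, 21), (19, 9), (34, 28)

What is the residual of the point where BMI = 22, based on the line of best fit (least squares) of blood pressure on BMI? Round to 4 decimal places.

0.5661

n = 4, Σx = 108, Σy = 71, Σxy = 2102, Σx² = 3090
Sxx = Σx² − (Σx)²/n = 3090 − 2916 = 174
Sxy = Σxy − (Σx)(Σy)/n = 2102 − 1917 = 185
b = Sxy/Sxx = 185/174 = 1.063218
a = ȳ − b·x̄ = 17.75 − 1.063218·27 = -10.956897
ŷ(22) = -10.956897 + 1.063218·22 = 12.433908
residual = y − ŷ = 13 − 12.433908 = 0.566092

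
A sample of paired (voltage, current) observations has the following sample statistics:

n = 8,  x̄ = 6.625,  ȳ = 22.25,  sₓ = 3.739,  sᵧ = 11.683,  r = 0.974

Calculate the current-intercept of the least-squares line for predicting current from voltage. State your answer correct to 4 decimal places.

2.0875

b = r · sᵧ/sₓ = 0.974 · 11.683/3.739 = 3.043392
a = ȳ − b·x̄ = 22.25 − 3.043392·6.625 = 2.087529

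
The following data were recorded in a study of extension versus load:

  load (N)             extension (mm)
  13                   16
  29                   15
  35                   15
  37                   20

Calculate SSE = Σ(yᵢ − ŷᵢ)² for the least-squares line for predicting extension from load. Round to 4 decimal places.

n = 4, Σx = 114, Σy = 66, Σxy = 1908, Σx² = 3604, Σy² = 1106
Sxx = Σx² − (Σx)²/n = 3604 − 3249 = 355
Sxy = Σxy − (Σx)(Σy)/n = 1908 − 1881 = 27
Syy = Σy² − (Σy)²/n = 1106 − 1089 = 17
b = Sxy/Sxx = 27/355 = 0.076056
SSE = Syy − b·Sxy = 17 − 0.076056·27 = 14.946479

14.9465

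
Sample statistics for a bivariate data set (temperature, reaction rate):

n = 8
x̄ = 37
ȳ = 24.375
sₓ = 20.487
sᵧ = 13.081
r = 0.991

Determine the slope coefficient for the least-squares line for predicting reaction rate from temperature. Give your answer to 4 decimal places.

0.6328

b = r · sᵧ/sₓ = 0.991 · 13.081/20.487 = 0.632756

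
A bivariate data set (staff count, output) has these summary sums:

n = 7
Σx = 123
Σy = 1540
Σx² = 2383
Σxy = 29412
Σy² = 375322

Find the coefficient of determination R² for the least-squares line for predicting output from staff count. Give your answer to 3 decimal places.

0.683

Sxx = Σx² − (Σx)²/n = 2383 − 2161.285714 = 221.714286
Sxy = Σxy − (Σx)(Σy)/n = 29412 − 27060 = 2352
Syy = Σy² − (Σy)²/n = 375322 − 338800 = 36522
R² = Sxy²/(Sxx·Syy) = (2352)²/(221.714286·36522) = 0.683166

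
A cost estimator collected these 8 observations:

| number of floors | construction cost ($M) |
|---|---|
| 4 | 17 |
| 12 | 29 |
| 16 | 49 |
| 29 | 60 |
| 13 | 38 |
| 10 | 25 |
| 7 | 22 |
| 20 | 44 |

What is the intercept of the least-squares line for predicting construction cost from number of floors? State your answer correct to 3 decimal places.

n = 8, Σx = 111, Σy = 284, Σxy = 4718, Σx² = 1975
Sxx = Σx² − (Σx)²/n = 1975 − 1540.125 = 434.875
Sxy = Σxy − (Σx)(Σy)/n = 4718 − 3940.5 = 777.5
b = Sxy/Sxx = 777.5/434.875 = 1.787870
a = ȳ − b·x̄ = 35.5 − 1.787870·13.875 = 10.693303

10.693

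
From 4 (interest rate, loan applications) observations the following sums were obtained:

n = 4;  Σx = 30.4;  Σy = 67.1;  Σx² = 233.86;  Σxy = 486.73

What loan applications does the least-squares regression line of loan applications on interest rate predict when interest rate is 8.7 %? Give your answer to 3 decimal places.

Sxx = Σx² − (Σx)²/n = 233.86 − 231.04 = 2.82
Sxy = Σxy − (Σx)(Σy)/n = 486.73 − 509.96 = -23.23
b = Sxy/Sxx = -23.23/2.82 = -8.237589
a = ȳ − b·x̄ = 16.775 − (-8.237589)·7.6 = 79.380674
ŷ(8.7) = a + b·8.7 = 79.380674 + (-8.237589)·8.7 = 7.713652

7.714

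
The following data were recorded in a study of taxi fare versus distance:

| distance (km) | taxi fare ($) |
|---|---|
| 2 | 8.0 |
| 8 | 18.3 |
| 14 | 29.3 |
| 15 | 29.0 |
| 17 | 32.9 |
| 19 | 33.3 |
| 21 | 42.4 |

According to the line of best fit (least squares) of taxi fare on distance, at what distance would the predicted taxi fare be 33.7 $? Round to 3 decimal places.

17.363

n = 7, Σx = 96, Σy = 193.2, Σxy = 3090, Σx² = 1580
Sxx = Σx² − (Σx)²/n = 1580 − 1316.571429 = 263.428571
Sxy = Σxy − (Σx)(Σy)/n = 3090 − 2649.6 = 440.4
b = Sxy/Sxx = 440.4/263.428571 = 1.671800
a = ȳ − b·x̄ = 27.6 − 1.671800·13.714286 = 4.672451
Set a + b·x = 33.7: x = (33.7 − 4.672451) / 1.671800 = 17.363047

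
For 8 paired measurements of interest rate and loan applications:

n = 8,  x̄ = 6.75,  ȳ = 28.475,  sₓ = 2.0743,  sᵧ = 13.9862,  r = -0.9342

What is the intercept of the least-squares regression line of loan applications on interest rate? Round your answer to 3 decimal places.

b = r · sᵧ/sₓ = -0.9342 · 13.9862/2.0743 = -6.298948
a = ȳ − b·x̄ = 28.475 − (-6.298948)·6.75 = 70.992900

70.993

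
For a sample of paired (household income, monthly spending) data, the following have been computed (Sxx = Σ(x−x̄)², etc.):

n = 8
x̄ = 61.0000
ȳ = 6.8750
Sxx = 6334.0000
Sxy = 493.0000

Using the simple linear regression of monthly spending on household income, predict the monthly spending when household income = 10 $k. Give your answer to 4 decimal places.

2.9055

b = Sxy/Sxx = 493/6334 = 0.077834
a = ȳ − b·x̄ = 6.875 − 0.077834·61 = 2.127131
ŷ(10) = a + b·10 = 2.127131 + 0.077834·10 = 2.905470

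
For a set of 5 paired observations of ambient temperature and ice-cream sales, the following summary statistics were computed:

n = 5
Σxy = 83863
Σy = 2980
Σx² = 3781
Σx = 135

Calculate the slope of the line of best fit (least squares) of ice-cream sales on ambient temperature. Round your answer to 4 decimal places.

25.0221

Sxx = Σx² − (Σx)²/n = 3781 − 3645 = 136
Sxy = Σxy − (Σx)(Σy)/n = 83863 − 80460 = 3403
b = Sxy/Sxx = 3403/136 = 25.022059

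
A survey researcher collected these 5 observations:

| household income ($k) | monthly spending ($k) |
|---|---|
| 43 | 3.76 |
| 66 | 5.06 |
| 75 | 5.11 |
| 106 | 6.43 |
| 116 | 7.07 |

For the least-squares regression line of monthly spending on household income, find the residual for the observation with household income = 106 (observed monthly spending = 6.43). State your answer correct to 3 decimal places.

-0.125

n = 5, Σx = 406, Σy = 27.43, Σxy = 2380.59, Σx² = 36522
Sxx = Σx² − (Σx)²/n = 36522 − 32967.2 = 3554.8
Sxy = Σxy − (Σx)(Σy)/n = 2380.59 − 2227.316 = 153.274
b = Sxy/Sxx = 153.274/3554.8 = 0.043117
a = ȳ − b·x̄ = 5.486 − 0.043117·81.2 = 1.984861
ŷ(106) = 1.984861 + 0.043117·106 = 6.555313
residual = y − ŷ = 6.43 − 6.555313 = -0.125313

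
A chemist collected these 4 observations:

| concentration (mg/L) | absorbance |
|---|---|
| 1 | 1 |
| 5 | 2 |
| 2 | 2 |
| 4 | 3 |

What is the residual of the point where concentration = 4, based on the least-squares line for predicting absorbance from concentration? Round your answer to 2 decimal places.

0.70

n = 4, Σx = 12, Σy = 8, Σxy = 27, Σx² = 46
Sxx = Σx² − (Σx)²/n = 46 − 36 = 10
Sxy = Σxy − (Σx)(Σy)/n = 27 − 24 = 3
b = Sxy/Sxx = 3/10 = 0.3
a = ȳ − b·x̄ = 2 − 0.3·3 = 1.1
ŷ(4) = 1.1 + 0.3·4 = 2.3
residual = y − ŷ = 3 − 2.3 = 0.7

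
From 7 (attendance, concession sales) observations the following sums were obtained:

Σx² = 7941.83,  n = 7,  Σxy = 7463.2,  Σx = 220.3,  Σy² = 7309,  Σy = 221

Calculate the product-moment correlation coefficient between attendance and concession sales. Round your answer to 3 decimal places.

0.878

Sxx = Σx² − (Σx)²/n = 7941.83 − 6933.155714 = 1008.674286
Sxy = Σxy − (Σx)(Σy)/n = 7463.2 − 6955.185714 = 508.014286
Syy = Σy² − (Σy)²/n = 7309 − 6977.285714 = 331.714286
r = Sxy/√(Sxx·Syy) = 508.014286/√(334591.670204) = 508.014286/578.438994 = 0.878250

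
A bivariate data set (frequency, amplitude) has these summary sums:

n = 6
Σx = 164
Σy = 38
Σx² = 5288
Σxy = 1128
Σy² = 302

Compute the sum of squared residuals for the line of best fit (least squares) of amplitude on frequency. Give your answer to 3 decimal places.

51.424

Sxx = Σx² − (Σx)²/n = 5288 − 4482.666667 = 805.333333
Sxy = Σxy − (Σx)(Σy)/n = 1128 − 1038.666667 = 89.333333
Syy = Σy² − (Σy)²/n = 302 − 240.666667 = 61.333333
b = Sxy/Sxx = 89.333333/805.333333 = 0.110927
SSE = Syy − b·Sxy = 61.333333 − 0.110927·89.333333 = 51.423841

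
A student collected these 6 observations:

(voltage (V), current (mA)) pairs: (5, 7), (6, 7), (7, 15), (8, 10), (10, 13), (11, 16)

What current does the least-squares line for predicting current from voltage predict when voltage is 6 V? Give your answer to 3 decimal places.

8.919

n = 6, Σx = 47, Σy = 68, Σxy = 568, Σx² = 395
Sxx = Σx² − (Σx)²/n = 395 − 368.166667 = 26.833333
Sxy = Σxy − (Σx)(Σy)/n = 568 − 532.666667 = 35.333333
b = Sxy/Sxx = 35.333333/26.833333 = 1.316770
a = ȳ − b·x̄ = 11.333333 − 1.316770·7.833333 = 1.018634
ŷ(6) = a + b·6 = 1.018634 + 1.316770·6 = 8.919255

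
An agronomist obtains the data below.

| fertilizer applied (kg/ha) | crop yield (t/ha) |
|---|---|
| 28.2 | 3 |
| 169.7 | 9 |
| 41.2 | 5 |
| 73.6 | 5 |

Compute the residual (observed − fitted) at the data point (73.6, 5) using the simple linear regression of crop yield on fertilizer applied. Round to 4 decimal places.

-0.3261

n = 4, Σx = 312.7, Σy = 22, Σxy = 2185.9, Σx² = 36707.73
Sxx = Σx² − (Σx)²/n = 36707.73 − 24445.3225 = 12262.4075
Sxy = Σxy − (Σx)(Σy)/n = 2185.9 − 1719.85 = 466.05
b = Sxy/Sxx = 466.05/12262.4075 = 0.038006
a = ȳ − b·x̄ = 5.5 − 0.038006·78.175 = 2.528849
ŷ(73.6) = 2.528849 + 0.038006·73.6 = 5.326121
residual = y − ŷ = 5 − 5.326121 = -0.326121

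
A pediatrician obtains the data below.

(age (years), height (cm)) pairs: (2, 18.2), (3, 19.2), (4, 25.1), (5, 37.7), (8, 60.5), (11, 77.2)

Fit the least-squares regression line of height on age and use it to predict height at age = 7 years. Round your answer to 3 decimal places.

50.284

n = 6, Σx = 33, Σy = 237.9, Σxy = 1716.1, Σx² = 239
Sxx = Σx² − (Σx)²/n = 239 − 181.5 = 57.5
Sxy = Σxy − (Σx)(Σy)/n = 1716.1 − 1308.45 = 407.65
b = Sxy/Sxx = 407.65/57.5 = 7.089565
a = ȳ − b·x̄ = 39.65 − 7.089565·5.5 = 0.657391
ŷ(7) = a + b·7 = 0.657391 + 7.089565·7 = 50.284348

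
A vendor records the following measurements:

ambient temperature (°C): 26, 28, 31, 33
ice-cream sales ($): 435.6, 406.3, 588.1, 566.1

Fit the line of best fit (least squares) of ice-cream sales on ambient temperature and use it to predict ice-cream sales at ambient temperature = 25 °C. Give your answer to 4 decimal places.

385.8345

n = 4, Σx = 118, Σy = 1996.1, Σxy = 59614.4, Σx² = 3510
Sxx = Σx² − (Σx)²/n = 3510 − 3481 = 29
Sxy = Σxy − (Σx)(Σy)/n = 59614.4 − 58884.95 = 729.45
b = Sxy/Sxx = 729.45/29 = 25.153448
a = ȳ − b·x̄ = 499.025 − 25.153448·29.5 = -243.001724
ŷ(25) = a + b·25 = -243.001724 + 25.153448·25 = 385.834483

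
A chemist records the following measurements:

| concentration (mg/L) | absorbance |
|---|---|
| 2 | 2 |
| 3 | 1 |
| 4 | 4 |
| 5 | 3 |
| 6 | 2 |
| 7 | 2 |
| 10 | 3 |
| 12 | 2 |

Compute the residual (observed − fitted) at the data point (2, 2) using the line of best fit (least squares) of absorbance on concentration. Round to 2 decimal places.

n = 8, Σx = 49, Σy = 19, Σxy = 118, Σx² = 383
Sxx = Σx² − (Σx)²/n = 383 − 300.125 = 82.875
Sxy = Σxy − (Σx)(Σy)/n = 118 − 116.375 = 1.625
b = Sxy/Sxx = 1.625/82.875 = 0.019608
a = ȳ − b·x̄ = 2.375 − 0.019608·6.125 = 2.254902
ŷ(2) = 2.254902 + 0.019608·2 = 2.294118
residual = y − ŷ = 2 − 2.294118 = -0.294118

-0.29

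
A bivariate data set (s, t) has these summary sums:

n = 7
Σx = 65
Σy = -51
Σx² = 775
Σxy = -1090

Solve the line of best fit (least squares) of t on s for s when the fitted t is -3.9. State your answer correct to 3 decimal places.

8.344

Sxx = Σx² − (Σx)²/n = 775 − 603.571429 = 171.428571
Sxy = Σxy − (Σx)(Σy)/n = -1090 − (-473.571429) = -616.428571
b = Sxy/Sxx = -616.428571/171.428571 = -3.595833
a = ȳ − b·x̄ = -7.285714 − (-3.595833)·9.285714 = 26.104167
Set a + b·x = -3.9: x = (-3.9 − 26.104167) / (-3.595833) = 8.344148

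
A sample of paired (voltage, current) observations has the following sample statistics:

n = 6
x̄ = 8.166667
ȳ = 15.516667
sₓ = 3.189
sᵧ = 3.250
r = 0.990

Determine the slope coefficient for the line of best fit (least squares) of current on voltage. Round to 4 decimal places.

b = r · sᵧ/sₓ = 0.99 · 3.25/3.189 = 1.008937

1.0089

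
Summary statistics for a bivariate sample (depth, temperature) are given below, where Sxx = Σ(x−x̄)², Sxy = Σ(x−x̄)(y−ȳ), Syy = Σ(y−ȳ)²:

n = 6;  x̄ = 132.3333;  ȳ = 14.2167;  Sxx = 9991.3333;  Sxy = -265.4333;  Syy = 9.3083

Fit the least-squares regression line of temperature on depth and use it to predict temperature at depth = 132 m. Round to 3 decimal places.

14.226

b = Sxy/Sxx = -265.4333/9991.3333 = -0.026566
a = ȳ − b·x̄ = 14.2167 − (-0.026566)·132.3333 = 17.732313
ŷ(132) = a + b·132 = 17.732313 + (-0.026566)·132 = 14.225555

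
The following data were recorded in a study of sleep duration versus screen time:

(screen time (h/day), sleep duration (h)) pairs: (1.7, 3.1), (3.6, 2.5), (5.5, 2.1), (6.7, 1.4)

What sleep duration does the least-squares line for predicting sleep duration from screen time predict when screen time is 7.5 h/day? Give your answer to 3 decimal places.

1.276

n = 4, Σx = 17.5, Σy = 9.1, Σxy = 35.2, Σx² = 90.99
Sxx = Σx² − (Σx)²/n = 90.99 − 76.5625 = 14.4275
Sxy = Σxy − (Σx)(Σy)/n = 35.2 − 39.8125 = -4.6125
b = Sxy/Sxx = -4.6125/14.4275 = -0.319702
a = ȳ − b·x̄ = 2.275 − (-0.319702)·4.375 = 3.673696
ŷ(7.5) = a + b·7.5 = 3.673696 + (-0.319702)·7.5 = 1.275931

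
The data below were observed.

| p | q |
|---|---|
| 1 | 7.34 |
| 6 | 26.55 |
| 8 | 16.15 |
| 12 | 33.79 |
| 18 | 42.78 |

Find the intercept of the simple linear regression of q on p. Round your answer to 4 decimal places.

7.1096

n = 5, Σx = 45, Σy = 126.61, Σxy = 1471.36, Σx² = 569
Sxx = Σx² − (Σx)²/n = 569 − 405 = 164
Sxy = Σxy − (Σx)(Σy)/n = 1471.36 − 1139.49 = 331.87
b = Sxy/Sxx = 331.87/164 = 2.023598
a = ȳ − b·x̄ = 25.322 − 2.023598·9 = 7.109622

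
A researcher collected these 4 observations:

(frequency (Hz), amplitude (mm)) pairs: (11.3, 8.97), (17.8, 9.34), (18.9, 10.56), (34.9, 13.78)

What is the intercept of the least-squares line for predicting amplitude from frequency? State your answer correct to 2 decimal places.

n = 4, Σx = 82.9, Σy = 42.65, Σxy = 948.119, Σx² = 2019.75
Sxx = Σx² − (Σx)²/n = 2019.75 − 1718.1025 = 301.6475
Sxy = Σxy − (Σx)(Σy)/n = 948.119 − 883.92125 = 64.19775
b = Sxy/Sxx = 64.19775/301.6475 = 0.212824
a = ȳ − b·x̄ = 10.6625 − 0.212824·20.725 = 6.251728

6.25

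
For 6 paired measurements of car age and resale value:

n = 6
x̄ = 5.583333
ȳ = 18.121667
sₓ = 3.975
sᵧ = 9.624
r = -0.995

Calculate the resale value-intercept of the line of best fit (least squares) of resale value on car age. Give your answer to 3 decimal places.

b = r · sᵧ/sₓ = -0.995 · 9.624/3.975 = -2.409026
a = ȳ − b·x̄ = 18.121667 − (-2.409026)·5.583333 = 31.572064

31.572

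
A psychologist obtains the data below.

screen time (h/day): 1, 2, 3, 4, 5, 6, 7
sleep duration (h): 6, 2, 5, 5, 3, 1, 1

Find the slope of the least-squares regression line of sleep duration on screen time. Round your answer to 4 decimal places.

-0.6786

n = 7, Σx = 28, Σy = 23, Σxy = 73, Σx² = 140
Sxx = Σx² − (Σx)²/n = 140 − 112 = 28
Sxy = Σxy − (Σx)(Σy)/n = 73 − 92 = -19
b = Sxy/Sxx = -19/28 = -0.678571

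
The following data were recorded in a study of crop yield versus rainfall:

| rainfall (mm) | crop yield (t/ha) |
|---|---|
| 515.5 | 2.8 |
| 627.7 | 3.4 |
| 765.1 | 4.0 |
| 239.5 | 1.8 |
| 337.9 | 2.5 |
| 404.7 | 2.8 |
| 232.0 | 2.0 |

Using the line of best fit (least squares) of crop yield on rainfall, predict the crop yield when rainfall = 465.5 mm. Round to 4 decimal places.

n = 7, Σx = 3122.4, Σy = 19.3, Σxy = 9510.99, Σx² = 1634268.3
Sxx = Σx² − (Σx)²/n = 1634268.3 − 1392768.822857 = 241499.477143
Sxy = Σxy − (Σx)(Σy)/n = 9510.99 − 8608.902857 = 902.087143
b = Sxy/Sxx = 902.087143/241499.477143 = 0.003735
a = ȳ − b·x̄ = 2.757143 − 0.003735·446.057143 = 1.090959
ŷ(465.5) = a + b·465.5 = 1.090959 + 0.003735·465.5 = 2.829769

2.8298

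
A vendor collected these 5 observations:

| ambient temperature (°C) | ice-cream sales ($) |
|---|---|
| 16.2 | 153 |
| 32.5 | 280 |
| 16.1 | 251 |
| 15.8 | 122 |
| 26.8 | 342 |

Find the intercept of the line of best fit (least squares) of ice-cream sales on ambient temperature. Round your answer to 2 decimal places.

n = 5, Σx = 107.4, Σy = 1148, Σxy = 26712.9, Σx² = 2545.78
Sxx = Σx² − (Σx)²/n = 2545.78 − 2306.952 = 238.828
Sxy = Σxy − (Σx)(Σy)/n = 26712.9 − 24659.04 = 2053.86
b = Sxy/Sxx = 2053.86/238.828 = 8.599745
a = ȳ − b·x̄ = 229.6 − 8.599745·21.48 = 44.877468

44.88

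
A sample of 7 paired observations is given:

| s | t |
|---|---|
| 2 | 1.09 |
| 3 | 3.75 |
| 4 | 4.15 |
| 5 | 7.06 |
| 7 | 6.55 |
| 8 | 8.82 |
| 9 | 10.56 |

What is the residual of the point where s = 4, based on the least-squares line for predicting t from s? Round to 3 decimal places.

-0.173

n = 7, Σx = 38, Σy = 41.98, Σxy = 276.78, Σx² = 248
Sxx = Σx² − (Σx)²/n = 248 − 206.285714 = 41.714286
Sxy = Σxy − (Σx)(Σy)/n = 276.78 − 227.891429 = 48.888571
b = Sxy/Sxx = 48.888571/41.714286 = 1.171986
a = ȳ − b·x̄ = 5.997143 − 1.171986·5.428571 = -0.365068
ŷ(4) = -0.365068 + 1.171986·4 = 4.322877
residual = y − ŷ = 4.15 − 4.322877 = -0.172877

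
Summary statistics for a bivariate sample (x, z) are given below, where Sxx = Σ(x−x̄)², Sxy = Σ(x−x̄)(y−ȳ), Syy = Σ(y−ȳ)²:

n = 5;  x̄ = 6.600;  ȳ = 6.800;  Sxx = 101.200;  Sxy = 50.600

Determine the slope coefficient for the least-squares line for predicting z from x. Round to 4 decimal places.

b = Sxy/Sxx = 50.6/101.2 = 0.5

0.5000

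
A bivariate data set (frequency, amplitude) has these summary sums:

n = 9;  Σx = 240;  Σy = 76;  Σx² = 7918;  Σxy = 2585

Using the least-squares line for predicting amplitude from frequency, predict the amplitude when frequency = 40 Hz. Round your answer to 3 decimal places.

13.349

Sxx = Σx² − (Σx)²/n = 7918 − 6400 = 1518
Sxy = Σxy − (Σx)(Σy)/n = 2585 − 2026.666667 = 558.333333
b = Sxy/Sxx = 558.333333/1518 = 0.367809
a = ȳ − b·x̄ = 8.444444 − 0.367809·26.666667 = -1.363783
ŷ(40) = a + b·40 = -1.363783 + 0.367809·40 = 13.348558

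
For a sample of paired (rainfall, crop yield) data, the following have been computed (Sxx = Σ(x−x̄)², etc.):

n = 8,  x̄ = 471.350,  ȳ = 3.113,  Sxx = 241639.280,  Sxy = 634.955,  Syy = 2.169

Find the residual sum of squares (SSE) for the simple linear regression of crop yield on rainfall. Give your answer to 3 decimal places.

b = Sxy/Sxx = 634.955/241639.28 = 0.002628
SSE = Syy − b·Sxy = 2.169 − 0.002628·634.955 = 0.500530

0.501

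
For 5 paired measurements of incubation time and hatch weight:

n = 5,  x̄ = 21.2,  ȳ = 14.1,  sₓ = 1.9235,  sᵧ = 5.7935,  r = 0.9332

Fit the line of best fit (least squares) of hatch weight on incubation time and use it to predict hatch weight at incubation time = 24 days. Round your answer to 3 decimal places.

21.970

b = r · sᵧ/sₓ = 0.9332 · 5.7935/1.9235 = 2.810759
a = ȳ − b·x̄ = 14.1 − 2.810759·21.2 = -45.488083
ŷ(24) = a + b·24 = -45.488083 + 2.810759·24 = 21.970124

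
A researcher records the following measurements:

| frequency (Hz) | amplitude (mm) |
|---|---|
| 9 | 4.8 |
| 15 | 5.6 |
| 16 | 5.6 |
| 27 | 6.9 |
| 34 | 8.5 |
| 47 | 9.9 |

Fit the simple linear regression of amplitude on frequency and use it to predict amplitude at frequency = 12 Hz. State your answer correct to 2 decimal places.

n = 6, Σx = 148, Σy = 41.3, Σxy = 1157.4, Σx² = 4656
Sxx = Σx² − (Σx)²/n = 4656 − 3650.666667 = 1005.333333
Sxy = Σxy − (Σx)(Σy)/n = 1157.4 − 1018.733333 = 138.666667
b = Sxy/Sxx = 138.666667/1005.333333 = 0.137931
a = ȳ − b·x̄ = 6.883333 − 0.137931·24.666667 = 3.481034
ŷ(12) = a + b·12 = 3.481034 + 0.137931·12 = 5.136207

5.14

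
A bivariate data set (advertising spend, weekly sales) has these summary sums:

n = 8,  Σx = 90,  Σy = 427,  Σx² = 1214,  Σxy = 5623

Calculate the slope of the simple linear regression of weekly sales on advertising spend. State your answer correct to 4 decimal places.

Sxx = Σx² − (Σx)²/n = 1214 − 1012.5 = 201.5
Sxy = Σxy − (Σx)(Σy)/n = 5623 − 4803.75 = 819.25
b = Sxy/Sxx = 819.25/201.5 = 4.065757

4.0658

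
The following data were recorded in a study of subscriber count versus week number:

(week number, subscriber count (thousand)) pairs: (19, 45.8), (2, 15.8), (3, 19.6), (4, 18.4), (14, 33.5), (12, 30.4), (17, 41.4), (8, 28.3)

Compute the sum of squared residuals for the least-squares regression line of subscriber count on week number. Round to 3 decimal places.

23.338

n = 8, Σx = 79, Σy = 233.2, Σxy = 2798.2, Σx² = 1083, Σy² = 7631.26
Sxx = Σx² − (Σx)²/n = 1083 − 780.125 = 302.875
Sxy = Σxy − (Σx)(Σy)/n = 2798.2 − 2302.85 = 495.35
Syy = Σy² − (Σy)²/n = 7631.26 − 6797.78 = 833.48
b = Sxy/Sxx = 495.35/302.875 = 1.635493
SSE = Syy − b·Sxy = 833.48 − 1.635493·495.35 = 23.338448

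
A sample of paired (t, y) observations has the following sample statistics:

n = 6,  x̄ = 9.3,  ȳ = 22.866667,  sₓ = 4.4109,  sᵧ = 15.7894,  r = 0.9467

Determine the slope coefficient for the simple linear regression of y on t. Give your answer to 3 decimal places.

b = r · sᵧ/sₓ = 0.9467 · 15.7894/4.4109 = 3.388838

3.389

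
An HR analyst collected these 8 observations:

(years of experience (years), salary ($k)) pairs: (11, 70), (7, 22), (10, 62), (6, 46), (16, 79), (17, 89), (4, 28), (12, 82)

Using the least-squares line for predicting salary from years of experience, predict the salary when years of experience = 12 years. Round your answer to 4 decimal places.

67.7056

n = 8, Σx = 83, Σy = 478, Σxy = 5693, Σx² = 1011
Sxx = Σx² − (Σx)²/n = 1011 − 861.125 = 149.875
Sxy = Σxy − (Σx)(Σy)/n = 5693 − 4959.25 = 733.75
b = Sxy/Sxx = 733.75/149.875 = 4.895746
a = ȳ − b·x̄ = 59.75 − 4.895746·10.375 = 8.956631
ŷ(12) = a + b·12 = 8.956631 + 4.895746·12 = 67.705588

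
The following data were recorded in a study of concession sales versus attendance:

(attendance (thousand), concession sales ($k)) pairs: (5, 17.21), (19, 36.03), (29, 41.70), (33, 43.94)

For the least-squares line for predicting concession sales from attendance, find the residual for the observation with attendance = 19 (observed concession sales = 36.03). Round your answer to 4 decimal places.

n = 4, Σx = 86, Σy = 138.88, Σxy = 3429.94, Σx² = 2316
Sxx = Σx² − (Σx)²/n = 2316 − 1849 = 467
Sxy = Σxy − (Σx)(Σy)/n = 3429.94 − 2985.92 = 444.02
b = Sxy/Sxx = 444.02/467 = 0.950792
a = ȳ − b·x̄ = 34.72 − 0.950792·21.5 = 14.277966
ŷ(19) = 14.277966 + 0.950792·19 = 32.343019
residual = y − ŷ = 36.03 − 32.343019 = 3.686981

3.6870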